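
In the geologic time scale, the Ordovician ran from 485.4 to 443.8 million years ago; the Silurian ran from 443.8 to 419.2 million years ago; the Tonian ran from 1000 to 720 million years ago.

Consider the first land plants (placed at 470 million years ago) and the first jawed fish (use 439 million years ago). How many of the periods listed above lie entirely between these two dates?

0

The older date is 470 Ma and the younger is 439 Ma.
No period both begins after 470 Ma and ends before 439 Ma, so the count is 0.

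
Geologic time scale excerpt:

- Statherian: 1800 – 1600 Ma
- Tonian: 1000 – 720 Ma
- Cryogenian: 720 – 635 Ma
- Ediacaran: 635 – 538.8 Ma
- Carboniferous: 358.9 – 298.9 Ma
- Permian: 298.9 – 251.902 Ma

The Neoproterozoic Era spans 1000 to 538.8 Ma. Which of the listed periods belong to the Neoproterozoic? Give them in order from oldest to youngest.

Tonian, Cryogenian, Ediacaran

Periods with both bounds inside 1000–538.8 Ma: Tonian (1000–720), Cryogenian (720–635), Ediacaran (635–538.8).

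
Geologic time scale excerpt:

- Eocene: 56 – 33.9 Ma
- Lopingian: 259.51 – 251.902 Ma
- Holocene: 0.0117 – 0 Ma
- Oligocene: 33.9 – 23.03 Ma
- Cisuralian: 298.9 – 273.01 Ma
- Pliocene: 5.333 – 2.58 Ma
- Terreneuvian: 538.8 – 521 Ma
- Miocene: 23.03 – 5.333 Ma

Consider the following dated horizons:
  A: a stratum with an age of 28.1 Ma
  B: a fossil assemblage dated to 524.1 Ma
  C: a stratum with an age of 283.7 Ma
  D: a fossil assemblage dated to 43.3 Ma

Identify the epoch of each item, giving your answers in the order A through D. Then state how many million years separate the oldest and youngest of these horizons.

A — Oligocene; B — Terreneuvian; C — Cisuralian; D — Eocene; span 496 million years

A: 28.1 Ma lies in 33.9–23.03 Ma, so Oligocene.
B: 524.1 Ma lies in 538.8–521 Ma, so Terreneuvian.
C: 283.7 Ma lies in 298.9–273.01 Ma, so Cisuralian.
D: 43.3 Ma lies in 56–33.9 Ma, so Eocene.
Oldest = 524.1 Ma, youngest = 28.1 Ma → span 496 Myr.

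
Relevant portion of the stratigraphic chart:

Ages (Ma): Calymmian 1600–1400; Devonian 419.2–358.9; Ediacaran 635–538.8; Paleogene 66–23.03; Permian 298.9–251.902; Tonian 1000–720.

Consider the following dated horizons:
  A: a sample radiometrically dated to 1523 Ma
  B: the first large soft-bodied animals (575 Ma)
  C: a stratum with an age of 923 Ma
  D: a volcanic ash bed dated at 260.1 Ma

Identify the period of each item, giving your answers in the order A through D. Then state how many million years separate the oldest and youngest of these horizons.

A: 1523 Ma lies in 1600–1400 Ma, so Calymmian.
B: 575 Ma lies in 635–538.8 Ma, so Ediacaran.
C: 923 Ma lies in 1000–720 Ma, so Tonian.
D: 260.1 Ma lies in 298.9–251.902 Ma, so Permian.
Oldest = 1523 Ma, youngest = 260.1 Ma → span 1262.9 Myr.

A — Calymmian; B — Ediacaran; C — Tonian; D — Permian; span 1262.9 million years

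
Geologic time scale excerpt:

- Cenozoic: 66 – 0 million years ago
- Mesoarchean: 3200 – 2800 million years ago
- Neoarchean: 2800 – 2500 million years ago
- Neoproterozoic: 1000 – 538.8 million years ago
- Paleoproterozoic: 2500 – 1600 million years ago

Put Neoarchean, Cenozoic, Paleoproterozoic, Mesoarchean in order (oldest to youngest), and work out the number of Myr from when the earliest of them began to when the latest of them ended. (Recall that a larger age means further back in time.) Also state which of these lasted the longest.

From the excerpt: Neoarchean 2800–2500; Cenozoic 66–0; Paleoproterozoic 2500–1600; Mesoarchean 3200–2800 (Ma).
Larger Ma is earlier, so the oldest is Mesoarchean and the youngest is Cenozoic; oldest to youngest: Mesoarchean, Neoarchean, Paleoproterozoic, Cenozoic.
Oldest start 3200 minus youngest end 0 gives 3200 Myr overall.
Individual lengths (start − end): Cenozoic 66; Paleoproterozoic 900; Neoarchean 300; Mesoarchean 400. The largest is Paleoproterozoic at 900 Myr.

Mesoarchean, Neoarchean, Paleoproterozoic, Cenozoic; total span 3200 Myr; longest is Paleoproterozoic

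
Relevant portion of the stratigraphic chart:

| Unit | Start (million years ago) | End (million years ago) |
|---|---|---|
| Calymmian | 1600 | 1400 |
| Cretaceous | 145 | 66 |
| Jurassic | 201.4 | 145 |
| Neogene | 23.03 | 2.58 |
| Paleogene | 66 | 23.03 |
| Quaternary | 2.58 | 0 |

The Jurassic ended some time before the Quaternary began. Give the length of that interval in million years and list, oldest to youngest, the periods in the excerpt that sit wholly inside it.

End of Jurassic = 145 Ma; start of Quaternary = 2.58 Ma.
Gap = 145 − 2.58 = 142.42 Myr.
Periods wholly inside 145–2.58 Ma: Cretaceous (145–66), Paleogene (66–23.03), Neogene (23.03–2.58).

142.42 million years; Cretaceous, Paleogene, Neogene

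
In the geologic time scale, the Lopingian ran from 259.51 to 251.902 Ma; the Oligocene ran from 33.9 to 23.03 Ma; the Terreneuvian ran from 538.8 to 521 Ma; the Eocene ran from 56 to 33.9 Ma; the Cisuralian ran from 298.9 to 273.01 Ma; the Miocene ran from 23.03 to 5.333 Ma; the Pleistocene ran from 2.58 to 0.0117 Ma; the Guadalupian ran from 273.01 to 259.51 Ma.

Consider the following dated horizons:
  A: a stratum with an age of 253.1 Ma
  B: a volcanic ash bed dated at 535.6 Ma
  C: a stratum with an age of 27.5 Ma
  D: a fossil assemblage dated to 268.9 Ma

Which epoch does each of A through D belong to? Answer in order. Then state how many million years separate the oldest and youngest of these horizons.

A — Lopingian; B — Terreneuvian; C — Oligocene; D — Guadalupian; span 508.1 million years

A: 253.1 Ma lies in 259.51–251.902 Ma, so Lopingian.
B: 535.6 Ma lies in 538.8–521 Ma, so Terreneuvian.
C: 27.5 Ma lies in 33.9–23.03 Ma, so Oligocene.
D: 268.9 Ma lies in 273.01–259.51 Ma, so Guadalupian.
Oldest = 535.6 Ma, youngest = 27.5 Ma → span 508.1 Myr.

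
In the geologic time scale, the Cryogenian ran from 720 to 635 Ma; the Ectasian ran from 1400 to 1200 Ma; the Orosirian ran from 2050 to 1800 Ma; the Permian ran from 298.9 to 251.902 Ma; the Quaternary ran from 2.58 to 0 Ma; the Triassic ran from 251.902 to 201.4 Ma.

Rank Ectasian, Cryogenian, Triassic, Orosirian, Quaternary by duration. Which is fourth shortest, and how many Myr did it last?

Ectasian, 200 million years

Durations: Ectasian 200; Cryogenian 85; Triassic 50.502; Orosirian 250; Quaternary 2.58 Myr.
Sorted shortest-first: Quaternary (2.58), Triassic (50.502), Cryogenian (85), Ectasian (200), Orosirian (250).
The fourth shortest is Ectasian at 200 Myr.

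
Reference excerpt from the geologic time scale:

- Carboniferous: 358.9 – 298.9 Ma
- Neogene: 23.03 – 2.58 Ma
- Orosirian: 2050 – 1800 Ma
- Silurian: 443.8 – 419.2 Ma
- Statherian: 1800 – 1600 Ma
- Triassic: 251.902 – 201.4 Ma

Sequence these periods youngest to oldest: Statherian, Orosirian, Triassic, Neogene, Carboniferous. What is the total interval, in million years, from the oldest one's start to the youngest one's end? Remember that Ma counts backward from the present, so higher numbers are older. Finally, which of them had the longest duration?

Neogene → Triassic → Carboniferous → Statherian → Orosirian; total span 2047.42 Myr; longest is Orosirian

Start ages (Ma): Orosirian 2050, Statherian 1800, Carboniferous 358.9, Triassic 251.902, Neogene 23.03.
Ordered youngest to oldest: Neogene, Triassic, Carboniferous, Statherian, Orosirian.
Span = 2050 − 2.58 = 2047.42 Myr.
Durations: Triassic 50.502, Statherian 200, Carboniferous 60, Neogene 20.45, Orosirian 250 → longest is Orosirian (250 Myr).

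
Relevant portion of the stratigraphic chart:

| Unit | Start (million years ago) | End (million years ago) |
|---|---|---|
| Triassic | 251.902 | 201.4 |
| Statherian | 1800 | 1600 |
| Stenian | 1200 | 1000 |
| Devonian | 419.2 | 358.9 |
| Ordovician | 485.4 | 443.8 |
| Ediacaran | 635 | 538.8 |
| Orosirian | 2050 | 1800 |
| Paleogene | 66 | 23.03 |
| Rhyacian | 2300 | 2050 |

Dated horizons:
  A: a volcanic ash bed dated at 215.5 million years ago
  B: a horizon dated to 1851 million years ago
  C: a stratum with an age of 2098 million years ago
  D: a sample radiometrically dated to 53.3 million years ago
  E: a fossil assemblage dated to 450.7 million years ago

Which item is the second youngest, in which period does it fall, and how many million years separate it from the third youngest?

Smaller Ma means younger, so youngest first: D 53.3 < A 215.5 < E 450.7 < B 1851 < C 2098.
Counting 2 along gives A (215.5 Ma); the excerpt puts that inside the Triassic, 251.902–201.4 Ma.
Next in line is E (450.7 Ma), and 450.7 − 215.5 = 235.2 Myr.

A, in the Triassic; 235.2 million years to E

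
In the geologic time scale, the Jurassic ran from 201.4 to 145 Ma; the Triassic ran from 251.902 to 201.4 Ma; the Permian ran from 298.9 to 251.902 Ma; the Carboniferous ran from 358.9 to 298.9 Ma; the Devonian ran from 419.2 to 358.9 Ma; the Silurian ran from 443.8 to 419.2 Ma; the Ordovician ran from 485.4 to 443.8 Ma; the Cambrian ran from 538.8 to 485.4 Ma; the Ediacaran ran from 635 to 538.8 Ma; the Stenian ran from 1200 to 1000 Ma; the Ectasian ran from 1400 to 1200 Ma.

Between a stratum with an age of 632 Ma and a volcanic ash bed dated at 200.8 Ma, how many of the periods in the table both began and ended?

The older date is 632 Ma and the younger is 200.8 Ma.
Periods with start < 632 and end > 200.8 Ma: Cambrian (538.8–485.4), Ordovician (485.4–443.8), Silurian (443.8–419.2), Devonian (419.2–358.9), Carboniferous (358.9–298.9), Permian (298.9–251.902), Triassic (251.902–201.4).
That is 7 complete periods.

7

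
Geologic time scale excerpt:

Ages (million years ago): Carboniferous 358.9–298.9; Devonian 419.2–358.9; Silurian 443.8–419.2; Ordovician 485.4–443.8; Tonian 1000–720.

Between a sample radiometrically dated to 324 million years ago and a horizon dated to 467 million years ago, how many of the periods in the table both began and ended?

467 Ma sits inside the Ordovician (485.4–443.8) and 324 Ma inside the Carboniferous (358.9–298.9); neither of those is wholly between the two dates.
The listed periods lying completely between them are Silurian, Devonian — 2 in all.

2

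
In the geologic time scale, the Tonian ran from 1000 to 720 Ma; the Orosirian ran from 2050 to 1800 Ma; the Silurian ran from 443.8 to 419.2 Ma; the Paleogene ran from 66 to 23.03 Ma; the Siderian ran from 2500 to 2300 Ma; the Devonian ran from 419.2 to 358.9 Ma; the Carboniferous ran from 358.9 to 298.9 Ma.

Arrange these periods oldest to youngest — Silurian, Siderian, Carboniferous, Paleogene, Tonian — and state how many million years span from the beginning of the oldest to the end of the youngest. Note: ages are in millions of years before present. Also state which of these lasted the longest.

Siderian, Tonian, Silurian, Carboniferous, Paleogene; total span 2476.97 Myr; longest is Tonian

Start ages (Ma): Siderian 2500, Tonian 1000, Silurian 443.8, Carboniferous 358.9, Paleogene 66.
Ordered oldest to youngest: Siderian, Tonian, Silurian, Carboniferous, Paleogene.
Span = 2500 − 23.03 = 2476.97 Myr.
Durations: Carboniferous 60, Siderian 200, Silurian 24.6, Tonian 280, Paleogene 42.97 → longest is Tonian (280 Myr).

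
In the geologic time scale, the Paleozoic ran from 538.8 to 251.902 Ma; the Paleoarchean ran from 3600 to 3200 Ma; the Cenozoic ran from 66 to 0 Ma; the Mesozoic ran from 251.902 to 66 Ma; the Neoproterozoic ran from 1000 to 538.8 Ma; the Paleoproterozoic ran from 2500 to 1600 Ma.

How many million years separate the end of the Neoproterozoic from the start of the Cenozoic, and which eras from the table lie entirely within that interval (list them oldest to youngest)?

End of Neoproterozoic = 538.8 Ma; start of Cenozoic = 66 Ma.
Gap = 538.8 − 66 = 472.8 Myr.
Eras wholly inside 538.8–66 Ma: Paleozoic (538.8–251.902), Mesozoic (251.902–66).

472.8 million years; Paleozoic, Mesozoic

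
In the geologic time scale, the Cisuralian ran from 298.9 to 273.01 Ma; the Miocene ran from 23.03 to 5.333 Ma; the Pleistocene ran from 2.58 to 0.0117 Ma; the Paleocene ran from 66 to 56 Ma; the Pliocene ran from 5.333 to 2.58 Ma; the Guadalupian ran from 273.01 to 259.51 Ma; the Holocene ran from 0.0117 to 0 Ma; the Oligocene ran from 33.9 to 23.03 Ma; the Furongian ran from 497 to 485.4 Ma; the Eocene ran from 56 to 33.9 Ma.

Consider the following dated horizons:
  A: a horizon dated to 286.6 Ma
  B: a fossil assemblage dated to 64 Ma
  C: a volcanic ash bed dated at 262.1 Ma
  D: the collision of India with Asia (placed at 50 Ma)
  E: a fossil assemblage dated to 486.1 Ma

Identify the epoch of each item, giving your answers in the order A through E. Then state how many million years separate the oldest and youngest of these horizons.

Match each age against the start–end ranges in the excerpt: A = 286.6 Ma → Cisuralian (298.9–273.01); B = 64 Ma → Paleocene (66–56); C = 262.1 Ma → Guadalupian (273.01–259.51); D = 50 Ma → Eocene (56–33.9); E = 486.1 Ma → Furongian (497–485.4).
The largest age is 486.1 Ma and the smallest is 50 Ma; their difference is 436.1 Myr.

A — Cisuralian; B — Paleocene; C — Guadalupian; D — Eocene; E — Furongian; span 436.1 million years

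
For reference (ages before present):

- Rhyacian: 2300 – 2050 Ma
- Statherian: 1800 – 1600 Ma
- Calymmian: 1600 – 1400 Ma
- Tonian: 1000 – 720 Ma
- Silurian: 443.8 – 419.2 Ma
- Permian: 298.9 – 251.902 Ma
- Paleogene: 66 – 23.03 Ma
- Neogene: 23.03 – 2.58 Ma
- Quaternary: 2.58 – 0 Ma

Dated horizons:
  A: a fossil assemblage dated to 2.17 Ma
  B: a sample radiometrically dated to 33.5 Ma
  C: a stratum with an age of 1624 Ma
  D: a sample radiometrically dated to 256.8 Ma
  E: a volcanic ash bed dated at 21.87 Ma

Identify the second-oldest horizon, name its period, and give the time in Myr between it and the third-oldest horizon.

Larger Ma means older, so oldest first: C 1624 > D 256.8 > B 33.5 > E 21.87 > A 2.17.
Counting 2 along gives D (256.8 Ma); the excerpt puts that inside the Permian, 298.9–251.902 Ma.
Next in line is B (33.5 Ma), and 256.8 − 33.5 = 223.3 Myr.

D, in the Permian; 223.3 million years to B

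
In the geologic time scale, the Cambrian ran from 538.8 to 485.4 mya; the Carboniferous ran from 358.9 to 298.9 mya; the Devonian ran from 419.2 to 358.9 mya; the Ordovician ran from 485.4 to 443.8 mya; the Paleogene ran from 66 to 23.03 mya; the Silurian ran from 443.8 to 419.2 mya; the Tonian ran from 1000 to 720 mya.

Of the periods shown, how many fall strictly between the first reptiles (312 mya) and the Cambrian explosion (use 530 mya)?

3

530 Ma sits inside the Cambrian (538.8–485.4) and 312 Ma inside the Carboniferous (358.9–298.9); neither of those is wholly between the two dates.
The listed periods lying completely between them are Ordovician, Silurian, Devonian — 3 in all.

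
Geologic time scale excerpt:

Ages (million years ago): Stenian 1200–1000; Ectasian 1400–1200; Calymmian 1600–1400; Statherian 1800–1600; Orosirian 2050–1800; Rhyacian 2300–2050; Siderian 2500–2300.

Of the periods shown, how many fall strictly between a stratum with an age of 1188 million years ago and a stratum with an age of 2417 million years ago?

5

2417 Ma sits inside the Siderian (2500–2300) and 1188 Ma inside the Stenian (1200–1000); neither of those is wholly between the two dates.
The listed periods lying completely between them are Rhyacian, Orosirian, Statherian, Calymmian, Ectasian — 5 in all.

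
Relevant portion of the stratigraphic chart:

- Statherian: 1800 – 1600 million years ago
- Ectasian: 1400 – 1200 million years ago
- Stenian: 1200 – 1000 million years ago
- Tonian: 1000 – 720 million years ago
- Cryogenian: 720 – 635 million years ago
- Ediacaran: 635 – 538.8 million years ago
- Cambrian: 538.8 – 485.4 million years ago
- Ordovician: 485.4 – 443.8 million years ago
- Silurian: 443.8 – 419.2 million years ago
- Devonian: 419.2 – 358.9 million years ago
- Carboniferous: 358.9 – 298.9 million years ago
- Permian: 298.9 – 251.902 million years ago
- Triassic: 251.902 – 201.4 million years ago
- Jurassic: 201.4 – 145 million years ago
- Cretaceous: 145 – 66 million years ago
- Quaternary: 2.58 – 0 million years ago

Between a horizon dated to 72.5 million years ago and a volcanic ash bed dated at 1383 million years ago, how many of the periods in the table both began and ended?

12

The older date is 1383 Ma and the younger is 72.5 Ma.
Periods with start < 1383 and end > 72.5 Ma: Stenian (1200–1000), Tonian (1000–720), Cryogenian (720–635), Ediacaran (635–538.8), Cambrian (538.8–485.4), Ordovician (485.4–443.8), Silurian (443.8–419.2), Devonian (419.2–358.9), Carboniferous (358.9–298.9), Permian (298.9–251.902), Triassic (251.902–201.4), Jurassic (201.4–145).
That is 12 complete periods.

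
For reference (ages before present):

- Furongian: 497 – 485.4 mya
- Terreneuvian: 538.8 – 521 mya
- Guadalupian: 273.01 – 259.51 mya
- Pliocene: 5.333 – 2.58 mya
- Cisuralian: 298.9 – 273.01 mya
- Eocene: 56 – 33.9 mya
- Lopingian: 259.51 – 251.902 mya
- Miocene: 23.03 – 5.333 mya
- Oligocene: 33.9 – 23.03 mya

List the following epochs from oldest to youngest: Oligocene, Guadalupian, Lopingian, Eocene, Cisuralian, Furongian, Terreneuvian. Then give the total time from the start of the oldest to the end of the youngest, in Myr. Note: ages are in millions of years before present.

Terreneuvian, Furongian, Cisuralian, Guadalupian, Lopingian, Eocene, Oligocene; total span 515.77 Myr

From the excerpt: Oligocene 33.9–23.03; Guadalupian 273.01–259.51; Lopingian 259.51–251.902; Eocene 56–33.9; Cisuralian 298.9–273.01; Furongian 497–485.4; Terreneuvian 538.8–521 (Ma).
Larger Ma is earlier, so the oldest is Terreneuvian and the youngest is Oligocene; oldest to youngest: Terreneuvian, Furongian, Cisuralian, Guadalupian, Lopingian, Eocene, Oligocene.
Oldest start 538.8 minus youngest end 23.03 gives 515.77 Myr overall.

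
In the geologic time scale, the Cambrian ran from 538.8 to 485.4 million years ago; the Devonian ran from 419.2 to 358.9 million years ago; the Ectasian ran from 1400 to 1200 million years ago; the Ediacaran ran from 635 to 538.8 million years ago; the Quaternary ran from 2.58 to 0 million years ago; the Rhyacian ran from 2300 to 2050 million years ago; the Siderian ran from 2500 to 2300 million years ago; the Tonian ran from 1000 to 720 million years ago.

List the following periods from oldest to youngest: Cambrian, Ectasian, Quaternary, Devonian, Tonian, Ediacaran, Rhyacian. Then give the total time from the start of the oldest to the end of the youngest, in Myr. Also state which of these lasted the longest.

Rhyacian, Ectasian, Tonian, Ediacaran, Cambrian, Devonian, Quaternary; total span 2300 Myr; longest is Tonian

From the excerpt: Cambrian 538.8–485.4; Ectasian 1400–1200; Quaternary 2.58–0; Devonian 419.2–358.9; Tonian 1000–720; Ediacaran 635–538.8; Rhyacian 2300–2050 (Ma).
Larger Ma is earlier, so the oldest is Rhyacian and the youngest is Quaternary; oldest to youngest: Rhyacian, Ectasian, Tonian, Ediacaran, Cambrian, Devonian, Quaternary.
Oldest start 2300 minus youngest end 0 gives 2300 Myr overall.
Individual lengths (start − end): Quaternary 2.58; Ectasian 200; Rhyacian 250; Tonian 280; Ediacaran 96.2; Devonian 60.3; Cambrian 53.4. The largest is Tonian at 280 Myr.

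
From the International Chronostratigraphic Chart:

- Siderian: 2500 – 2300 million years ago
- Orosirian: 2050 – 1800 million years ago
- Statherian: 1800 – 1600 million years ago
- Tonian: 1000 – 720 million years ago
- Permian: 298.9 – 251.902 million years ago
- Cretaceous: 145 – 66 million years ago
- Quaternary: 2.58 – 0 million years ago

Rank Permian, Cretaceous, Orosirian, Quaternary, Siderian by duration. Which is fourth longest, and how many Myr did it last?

Permian, 46.998 million years

Durations: Permian 46.998; Cretaceous 79; Orosirian 250; Quaternary 2.58; Siderian 200 Myr.
Sorted longest-first: Orosirian (250), Siderian (200), Cretaceous (79), Permian (46.998), Quaternary (2.58).
The fourth longest is Permian at 46.998 Myr.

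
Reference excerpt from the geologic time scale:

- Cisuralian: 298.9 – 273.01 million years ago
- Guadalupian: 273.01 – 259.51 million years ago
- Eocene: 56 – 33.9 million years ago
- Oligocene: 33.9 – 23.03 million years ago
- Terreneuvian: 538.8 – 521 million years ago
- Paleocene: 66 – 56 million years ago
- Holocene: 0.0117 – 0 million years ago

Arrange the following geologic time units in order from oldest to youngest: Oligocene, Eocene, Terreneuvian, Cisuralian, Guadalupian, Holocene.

Read off each span (Ma): Oligocene 33.9–23.03; Eocene 56–33.9; Terreneuvian 538.8–521; Cisuralian 298.9–273.01; Guadalupian 273.01–259.51; Holocene 0.0117–0.
Larger Ma is older, so oldest→youngest is Terreneuvian, Cisuralian, Guadalupian, Eocene, Oligocene, Holocene.

Terreneuvian, then Cisuralian, then Guadalupian, then Eocene, then Oligocene, then Holocene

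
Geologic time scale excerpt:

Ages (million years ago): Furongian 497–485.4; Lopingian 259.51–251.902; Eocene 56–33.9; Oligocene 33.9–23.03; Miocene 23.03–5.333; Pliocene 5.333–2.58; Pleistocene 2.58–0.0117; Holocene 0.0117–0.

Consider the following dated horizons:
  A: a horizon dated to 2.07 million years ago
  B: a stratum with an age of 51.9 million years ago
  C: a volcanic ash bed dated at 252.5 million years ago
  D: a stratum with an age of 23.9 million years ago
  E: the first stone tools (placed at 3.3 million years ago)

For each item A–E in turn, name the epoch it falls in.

A — Pleistocene; B — Eocene; C — Lopingian; D — Oligocene; E — Pliocene

Match each age against the start–end ranges in the excerpt: A = 2.07 Ma → Pleistocene (2.58–0.0117); B = 51.9 Ma → Eocene (56–33.9); C = 252.5 Ma → Lopingian (259.51–251.902); D = 23.9 Ma → Oligocene (33.9–23.03); E = 3.3 Ma → Pliocene (5.333–2.58).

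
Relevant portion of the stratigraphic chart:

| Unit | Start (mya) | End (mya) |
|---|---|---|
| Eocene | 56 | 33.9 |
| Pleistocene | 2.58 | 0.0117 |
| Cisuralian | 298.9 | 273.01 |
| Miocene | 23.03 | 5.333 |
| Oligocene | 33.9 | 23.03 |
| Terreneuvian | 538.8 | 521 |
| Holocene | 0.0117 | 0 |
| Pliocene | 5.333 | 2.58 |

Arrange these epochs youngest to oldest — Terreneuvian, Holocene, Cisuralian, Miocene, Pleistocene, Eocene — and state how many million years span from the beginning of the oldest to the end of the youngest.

Holocene → Pleistocene → Miocene → Eocene → Cisuralian → Terreneuvian; total span 538.8 Myr

Start ages (Ma): Terreneuvian 538.8, Cisuralian 298.9, Eocene 56, Miocene 23.03, Pleistocene 2.58, Holocene 0.0117.
Ordered youngest to oldest: Holocene, Pleistocene, Miocene, Eocene, Cisuralian, Terreneuvian.
Span = 538.8 − 0 = 538.8 Myr.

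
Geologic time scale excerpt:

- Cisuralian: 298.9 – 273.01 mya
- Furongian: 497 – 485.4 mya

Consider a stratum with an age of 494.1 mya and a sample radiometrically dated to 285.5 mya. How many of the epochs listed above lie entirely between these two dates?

0

Checking each listed span, none has both start < 494.1 Ma and end > 285.5 Ma — every epoch straddles one of the two dates or lies outside them — so the count is 0.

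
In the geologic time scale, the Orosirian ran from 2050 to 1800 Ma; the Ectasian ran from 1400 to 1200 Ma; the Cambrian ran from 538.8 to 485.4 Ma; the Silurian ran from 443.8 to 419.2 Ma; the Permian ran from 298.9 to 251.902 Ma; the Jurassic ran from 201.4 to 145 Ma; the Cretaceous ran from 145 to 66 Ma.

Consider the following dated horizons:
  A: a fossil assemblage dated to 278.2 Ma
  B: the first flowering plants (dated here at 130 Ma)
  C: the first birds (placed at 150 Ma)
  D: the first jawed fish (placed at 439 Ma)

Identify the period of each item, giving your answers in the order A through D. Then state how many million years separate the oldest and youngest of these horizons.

Match each age against the start–end ranges in the excerpt: A = 278.2 Ma → Permian (298.9–251.902); B = 130 Ma → Cretaceous (145–66); C = 150 Ma → Jurassic (201.4–145); D = 439 Ma → Silurian (443.8–419.2).
The largest age is 439 Ma and the smallest is 130 Ma; their difference is 309 Myr.

A — Permian; B — Cretaceous; C — Jurassic; D — Silurian; span 309 million years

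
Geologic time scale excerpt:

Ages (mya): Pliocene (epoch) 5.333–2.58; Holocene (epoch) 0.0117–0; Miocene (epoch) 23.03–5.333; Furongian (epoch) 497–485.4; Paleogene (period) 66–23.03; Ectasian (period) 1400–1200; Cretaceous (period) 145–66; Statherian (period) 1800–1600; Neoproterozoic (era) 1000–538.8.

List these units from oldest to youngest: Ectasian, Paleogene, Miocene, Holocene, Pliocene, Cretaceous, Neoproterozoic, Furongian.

Sorting by start age (descending Ma, since larger Ma = older): Ectasian start 1400, Neoproterozoic start 1000, Furongian start 497, Cretaceous start 145, Paleogene start 66, Miocene start 23.03, Pliocene start 5.333, Holocene start 0.0117.

Ectasian → Neoproterozoic → Furongian → Cretaceous → Paleogene → Miocene → Pliocene → Holocene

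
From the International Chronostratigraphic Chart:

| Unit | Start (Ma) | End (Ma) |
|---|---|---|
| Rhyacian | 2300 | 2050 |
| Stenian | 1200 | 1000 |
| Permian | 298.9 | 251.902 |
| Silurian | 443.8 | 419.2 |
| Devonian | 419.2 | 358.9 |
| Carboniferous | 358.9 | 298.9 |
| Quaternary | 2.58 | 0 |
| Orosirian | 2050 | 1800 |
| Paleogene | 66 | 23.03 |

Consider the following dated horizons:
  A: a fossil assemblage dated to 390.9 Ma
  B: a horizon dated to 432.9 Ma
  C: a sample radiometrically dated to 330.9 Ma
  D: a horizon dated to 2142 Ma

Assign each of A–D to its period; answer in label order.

A: 390.9 Ma lies in 419.2–358.9 Ma, so Devonian.
B: 432.9 Ma lies in 443.8–419.2 Ma, so Silurian.
C: 330.9 Ma lies in 358.9–298.9 Ma, so Carboniferous.
D: 2142 Ma lies in 2300–2050 Ma, so Rhyacian.

A — Devonian; B — Silurian; C — Carboniferous; D — Rhyacian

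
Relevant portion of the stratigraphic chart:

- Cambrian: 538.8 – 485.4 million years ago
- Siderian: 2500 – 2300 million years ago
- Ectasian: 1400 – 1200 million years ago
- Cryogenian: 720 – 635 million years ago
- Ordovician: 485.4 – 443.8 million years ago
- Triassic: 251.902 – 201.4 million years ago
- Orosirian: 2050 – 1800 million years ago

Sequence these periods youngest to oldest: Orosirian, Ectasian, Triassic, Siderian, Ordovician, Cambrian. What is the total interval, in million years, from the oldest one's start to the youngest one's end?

Start ages (Ma): Siderian 2500, Orosirian 2050, Ectasian 1400, Cambrian 538.8, Ordovician 485.4, Triassic 251.902.
Ordered youngest to oldest: Triassic, Ordovician, Cambrian, Ectasian, Orosirian, Siderian.
Span = 2500 − 201.4 = 2298.6 Myr.

Triassic, Ordovician, Cambrian, Ectasian, Orosirian, Siderian; total span 2298.6 Myr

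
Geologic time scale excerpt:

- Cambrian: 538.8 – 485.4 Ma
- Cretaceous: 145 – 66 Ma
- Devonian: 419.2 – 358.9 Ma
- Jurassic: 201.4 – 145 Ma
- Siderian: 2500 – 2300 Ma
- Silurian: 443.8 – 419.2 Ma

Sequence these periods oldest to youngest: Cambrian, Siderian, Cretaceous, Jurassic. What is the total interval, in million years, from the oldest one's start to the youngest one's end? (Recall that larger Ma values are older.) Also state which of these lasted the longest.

Siderian, Cambrian, Jurassic, Cretaceous; total span 2434 Myr; longest is Siderian

Start ages (Ma): Siderian 2500, Cambrian 538.8, Jurassic 201.4, Cretaceous 145.
Ordered oldest to youngest: Siderian, Cambrian, Jurassic, Cretaceous.
Span = 2500 − 66 = 2434 Myr.
Durations: Cretaceous 79, Cambrian 53.4, Jurassic 56.4, Siderian 200 → longest is Siderian (200 Myr).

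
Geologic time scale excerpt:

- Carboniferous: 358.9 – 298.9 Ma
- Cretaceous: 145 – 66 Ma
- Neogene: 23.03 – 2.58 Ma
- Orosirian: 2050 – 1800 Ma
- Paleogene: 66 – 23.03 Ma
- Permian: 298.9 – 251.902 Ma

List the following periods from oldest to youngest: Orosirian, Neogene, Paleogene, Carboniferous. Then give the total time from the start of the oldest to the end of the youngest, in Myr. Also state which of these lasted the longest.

From the excerpt: Orosirian 2050–1800; Neogene 23.03–2.58; Paleogene 66–23.03; Carboniferous 358.9–298.9 (Ma).
Larger Ma is earlier, so the oldest is Orosirian and the youngest is Neogene; oldest to youngest: Orosirian, Carboniferous, Paleogene, Neogene.
Oldest start 2050 minus youngest end 2.58 gives 2047.42 Myr overall.
Individual lengths (start − end): Neogene 20.45; Orosirian 250; Carboniferous 60; Paleogene 42.97. The largest is Orosirian at 250 Myr.

Orosirian → Carboniferous → Paleogene → Neogene; total span 2047.42 Myr; longest is Orosirian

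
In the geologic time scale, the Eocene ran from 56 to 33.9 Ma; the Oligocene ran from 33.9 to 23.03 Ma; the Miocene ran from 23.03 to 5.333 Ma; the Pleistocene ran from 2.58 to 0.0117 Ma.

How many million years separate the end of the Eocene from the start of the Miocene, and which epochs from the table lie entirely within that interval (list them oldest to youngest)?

10.87 million years; Oligocene

The Eocene closes at 33.9 Ma and the Miocene opens at 23.03 Ma, so the interval is 33.9 − 23.03 = 10.87 Myr.
An epoch fits inside if it starts at or after 33.9 Ma and ends at or before 23.03 Ma; oldest first that gives Oligocene.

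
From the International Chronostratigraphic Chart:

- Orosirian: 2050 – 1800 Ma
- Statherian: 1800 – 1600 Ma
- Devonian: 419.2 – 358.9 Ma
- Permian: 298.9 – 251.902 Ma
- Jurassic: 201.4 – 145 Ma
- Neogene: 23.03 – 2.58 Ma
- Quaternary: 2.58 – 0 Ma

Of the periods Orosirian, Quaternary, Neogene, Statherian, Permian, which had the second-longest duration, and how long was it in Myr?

Statherian, 200 million years

Durations: Orosirian 250; Quaternary 2.58; Neogene 20.45; Statherian 200; Permian 46.998 Myr.
Sorted longest-first: Orosirian (250), Statherian (200), Permian (46.998), Neogene (20.45), Quaternary (2.58).
The second longest is Statherian at 200 Myr.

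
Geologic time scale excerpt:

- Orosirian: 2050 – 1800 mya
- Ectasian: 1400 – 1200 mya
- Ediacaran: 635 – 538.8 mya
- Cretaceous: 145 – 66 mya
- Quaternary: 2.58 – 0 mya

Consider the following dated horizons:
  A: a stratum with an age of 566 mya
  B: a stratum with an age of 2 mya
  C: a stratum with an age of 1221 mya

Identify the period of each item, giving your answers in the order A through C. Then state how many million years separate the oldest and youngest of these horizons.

A — Ediacaran; B — Quaternary; C — Ectasian; span 1219 million years

Match each age against the start–end ranges in the excerpt: A = 566 Ma → Ediacaran (635–538.8); B = 2 Ma → Quaternary (2.58–0); C = 1221 Ma → Ectasian (1400–1200).
The largest age is 1221 Ma and the smallest is 2 Ma; their difference is 1219 Myr.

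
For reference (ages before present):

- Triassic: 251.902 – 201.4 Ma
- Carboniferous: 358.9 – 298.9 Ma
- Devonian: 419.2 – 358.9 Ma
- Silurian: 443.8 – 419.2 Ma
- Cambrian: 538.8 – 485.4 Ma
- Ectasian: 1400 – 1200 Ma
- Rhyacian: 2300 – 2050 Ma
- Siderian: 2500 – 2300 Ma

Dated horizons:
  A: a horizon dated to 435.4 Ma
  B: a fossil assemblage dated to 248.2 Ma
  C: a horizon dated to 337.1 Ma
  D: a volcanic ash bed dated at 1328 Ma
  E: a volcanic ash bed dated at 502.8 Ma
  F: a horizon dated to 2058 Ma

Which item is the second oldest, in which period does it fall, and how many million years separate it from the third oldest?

D, in the Ectasian; 825.2 million years to E

Sorted oldest-first by Ma: F (2058), D (1328), E (502.8), A (435.4), C (337.1), B (248.2).
The second oldest is D at 1328 Ma, which lies in 1400–1200 Ma: the Ectasian.
The third oldest is E at 502.8 Ma; separation = |1328 − 502.8| = 825.2 Myr.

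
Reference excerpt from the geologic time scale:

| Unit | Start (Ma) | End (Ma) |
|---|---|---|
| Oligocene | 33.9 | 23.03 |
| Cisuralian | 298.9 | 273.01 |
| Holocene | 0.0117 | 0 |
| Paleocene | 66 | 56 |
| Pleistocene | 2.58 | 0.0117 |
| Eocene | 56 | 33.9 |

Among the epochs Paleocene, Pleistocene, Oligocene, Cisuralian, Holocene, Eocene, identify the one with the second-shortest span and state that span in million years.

Start − end for each: Paleocene 66 − 56 = 10; Pleistocene 2.58 − 0.0117 = 2.5683; Oligocene 33.9 − 23.03 = 10.87; Cisuralian 298.9 − 273.01 = 25.89; Holocene 0.0117 − 0 = 0.0117; Eocene 56 − 33.9 = 22.1.
Ranking these from shortest: Holocene < Pleistocene < Paleocene < Oligocene < Eocene < Cisuralian.
Position 2 in that ranking is Pleistocene, which lasted 2.5683 Myr.

Pleistocene, 2.5683 million years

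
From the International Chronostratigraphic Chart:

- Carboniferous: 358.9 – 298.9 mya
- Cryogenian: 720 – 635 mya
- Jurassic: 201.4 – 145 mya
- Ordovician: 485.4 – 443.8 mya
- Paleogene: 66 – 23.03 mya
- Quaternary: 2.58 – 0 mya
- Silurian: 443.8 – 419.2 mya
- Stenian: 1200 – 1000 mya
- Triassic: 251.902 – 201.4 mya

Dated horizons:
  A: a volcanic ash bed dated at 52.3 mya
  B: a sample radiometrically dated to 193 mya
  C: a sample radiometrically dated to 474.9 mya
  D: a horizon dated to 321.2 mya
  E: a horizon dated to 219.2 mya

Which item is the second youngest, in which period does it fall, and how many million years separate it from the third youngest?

Sorted youngest-first by Ma: A (52.3), B (193), E (219.2), D (321.2), C (474.9).
The second youngest is B at 193 Ma, which lies in 201.4–145 Ma: the Jurassic.
The third youngest is E at 219.2 Ma; separation = |193 − 219.2| = 26.2 Myr.

B, in the Jurassic; 26.2 million years to E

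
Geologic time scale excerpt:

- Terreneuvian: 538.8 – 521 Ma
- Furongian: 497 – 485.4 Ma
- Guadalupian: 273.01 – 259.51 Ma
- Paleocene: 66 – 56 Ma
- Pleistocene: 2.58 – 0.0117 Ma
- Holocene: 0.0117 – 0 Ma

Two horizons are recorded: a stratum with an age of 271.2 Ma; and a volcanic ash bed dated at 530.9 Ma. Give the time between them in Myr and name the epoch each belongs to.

259.7 million years apart; the first in the Guadalupian, the second in the Terreneuvian

Elapsed time: 530.9 − 271.2 = 259.7 Myr.
271.2 Ma lies within 273.01–259.51 Ma: Guadalupian.
530.9 Ma lies within 538.8–521 Ma: Terreneuvian.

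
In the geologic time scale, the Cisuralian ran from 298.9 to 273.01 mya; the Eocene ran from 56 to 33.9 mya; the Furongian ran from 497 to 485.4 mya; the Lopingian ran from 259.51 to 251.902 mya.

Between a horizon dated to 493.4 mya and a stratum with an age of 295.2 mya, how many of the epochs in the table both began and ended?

0

Checking each listed span, none has both start < 493.4 Ma and end > 295.2 Ma — every epoch straddles one of the two dates or lies outside them — so the count is 0.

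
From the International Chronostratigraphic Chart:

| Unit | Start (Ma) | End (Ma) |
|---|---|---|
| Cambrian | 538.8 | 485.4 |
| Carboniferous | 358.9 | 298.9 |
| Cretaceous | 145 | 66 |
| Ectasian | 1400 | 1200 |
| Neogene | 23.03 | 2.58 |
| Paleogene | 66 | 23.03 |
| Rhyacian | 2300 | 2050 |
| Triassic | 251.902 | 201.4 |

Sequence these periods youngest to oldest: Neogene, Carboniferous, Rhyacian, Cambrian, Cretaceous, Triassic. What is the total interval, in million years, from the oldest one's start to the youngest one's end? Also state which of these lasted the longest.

From the excerpt: Neogene 23.03–2.58; Carboniferous 358.9–298.9; Rhyacian 2300–2050; Cambrian 538.8–485.4; Cretaceous 145–66; Triassic 251.902–201.4 (Ma).
Larger Ma is earlier, so the oldest is Rhyacian and the youngest is Neogene; youngest to oldest: Neogene, Cretaceous, Triassic, Carboniferous, Cambrian, Rhyacian.
Oldest start 2300 minus youngest end 2.58 gives 2297.42 Myr overall.
Individual lengths (start − end): Rhyacian 250; Cambrian 53.4; Carboniferous 60; Triassic 50.502; Neogene 20.45; Cretaceous 79. The largest is Rhyacian at 250 Myr.

Neogene, Cretaceous, Triassic, Carboniferous, Cambrian, Rhyacian; total span 2297.42 Myr; longest is Rhyacian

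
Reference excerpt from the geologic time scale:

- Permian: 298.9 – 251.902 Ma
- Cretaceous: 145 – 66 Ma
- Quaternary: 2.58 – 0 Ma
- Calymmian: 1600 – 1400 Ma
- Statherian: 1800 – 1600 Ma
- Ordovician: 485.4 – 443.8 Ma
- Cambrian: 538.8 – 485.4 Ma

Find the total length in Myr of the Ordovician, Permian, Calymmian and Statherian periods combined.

Each duration: Ordovician = 41.6; Permian = 46.998; Calymmian = 200; Statherian = 200.
Sum: 41.6 + 46.998 + 200 + 200 = 488.598 Myr.

488.598 million years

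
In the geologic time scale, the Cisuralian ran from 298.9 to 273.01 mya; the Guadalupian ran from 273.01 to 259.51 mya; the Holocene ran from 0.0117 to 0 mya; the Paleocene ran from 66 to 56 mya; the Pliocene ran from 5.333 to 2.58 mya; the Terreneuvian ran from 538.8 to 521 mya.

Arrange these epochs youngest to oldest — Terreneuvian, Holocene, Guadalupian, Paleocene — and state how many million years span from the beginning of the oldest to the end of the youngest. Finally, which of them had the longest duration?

From the excerpt: Terreneuvian 538.8–521; Holocene 0.0117–0; Guadalupian 273.01–259.51; Paleocene 66–56 (Ma).
Larger Ma is earlier, so the oldest is Terreneuvian and the youngest is Holocene; youngest to oldest: Holocene, Paleocene, Guadalupian, Terreneuvian.
Oldest start 538.8 minus youngest end 0 gives 538.8 Myr overall.
Individual lengths (start − end): Terreneuvian 17.8; Holocene 0.0117; Paleocene 10; Guadalupian 13.5. The largest is Terreneuvian at 17.8 Myr.

Holocene, Paleocene, Guadalupian, Terreneuvian; total span 538.8 Myr; longest is Terreneuvian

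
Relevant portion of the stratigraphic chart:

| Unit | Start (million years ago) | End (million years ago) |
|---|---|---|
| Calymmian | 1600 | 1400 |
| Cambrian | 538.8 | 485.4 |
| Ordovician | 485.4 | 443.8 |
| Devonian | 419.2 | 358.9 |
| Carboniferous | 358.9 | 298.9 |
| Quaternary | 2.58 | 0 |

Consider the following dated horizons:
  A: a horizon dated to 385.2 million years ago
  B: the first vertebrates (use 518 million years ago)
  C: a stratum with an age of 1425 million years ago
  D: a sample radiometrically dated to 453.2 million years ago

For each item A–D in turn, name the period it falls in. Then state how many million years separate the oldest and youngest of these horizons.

A — Devonian; B — Cambrian; C — Calymmian; D — Ordovician; span 1039.8 million years

A: 385.2 Ma lies in 419.2–358.9 Ma, so Devonian.
B: 518 Ma lies in 538.8–485.4 Ma, so Cambrian.
C: 1425 Ma lies in 1600–1400 Ma, so Calymmian.
D: 453.2 Ma lies in 485.4–443.8 Ma, so Ordovician.
Oldest = 1425 Ma, youngest = 385.2 Ma → span 1039.8 Myr.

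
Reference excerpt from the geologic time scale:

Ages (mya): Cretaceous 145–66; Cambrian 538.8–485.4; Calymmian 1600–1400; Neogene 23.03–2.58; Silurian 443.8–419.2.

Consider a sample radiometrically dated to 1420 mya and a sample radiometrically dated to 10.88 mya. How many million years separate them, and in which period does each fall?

1409.12 million years apart; the first in the Calymmian, the second in the Neogene

Elapsed time: 1420 − 10.88 = 1409.12 Myr.
1420 Ma lies within 1600–1400 Ma: Calymmian.
10.88 Ma lies within 23.03–2.58 Ma: Neogene.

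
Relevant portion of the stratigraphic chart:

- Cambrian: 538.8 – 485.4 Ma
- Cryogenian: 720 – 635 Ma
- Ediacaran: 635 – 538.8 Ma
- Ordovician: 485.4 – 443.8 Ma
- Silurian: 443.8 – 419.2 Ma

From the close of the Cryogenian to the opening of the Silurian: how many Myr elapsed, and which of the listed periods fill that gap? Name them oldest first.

191.2 million years; Ediacaran, Cambrian, Ordovician

End of Cryogenian = 635 Ma; start of Silurian = 443.8 Ma.
Gap = 635 − 443.8 = 191.2 Myr.
Periods wholly inside 635–443.8 Ma: Ediacaran (635–538.8), Cambrian (538.8–485.4), Ordovician (485.4–443.8).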